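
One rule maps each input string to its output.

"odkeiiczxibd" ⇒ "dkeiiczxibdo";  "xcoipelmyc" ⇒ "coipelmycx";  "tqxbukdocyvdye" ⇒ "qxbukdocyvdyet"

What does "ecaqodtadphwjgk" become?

In each case the input is transformed by: move the first character to the end.
So "ecaqodtadphwjgk" becomes "caqodtadphwjgke".

caqodtadphwjgke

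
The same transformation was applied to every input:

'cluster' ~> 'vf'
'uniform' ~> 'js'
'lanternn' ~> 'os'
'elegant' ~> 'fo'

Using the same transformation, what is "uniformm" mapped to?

Each output is the input with this applied: keep one character in every 3, starting at position 3 (positions 3rd, 6th, 9th, ...), then shift every letter 1 place forward in the alphabet (wrapping around).
Working it through for "uniformm": intermediate "ir", final "js".
(Check on "cluster": → "ue" → "vf" ✓)

js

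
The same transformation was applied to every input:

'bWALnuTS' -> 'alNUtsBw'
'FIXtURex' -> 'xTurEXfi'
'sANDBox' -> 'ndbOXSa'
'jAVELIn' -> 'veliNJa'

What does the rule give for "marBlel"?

In each case the input is transformed by: move the first 2 characters to the end (rotate left by 2), then flip the case of every letter.
"marBlel" → "rBlelma" → "RbLELMA".
(Check on "bWALnuTS": → "ALnuTSbW" → "alNUtsBw" ✓)

RbLELMA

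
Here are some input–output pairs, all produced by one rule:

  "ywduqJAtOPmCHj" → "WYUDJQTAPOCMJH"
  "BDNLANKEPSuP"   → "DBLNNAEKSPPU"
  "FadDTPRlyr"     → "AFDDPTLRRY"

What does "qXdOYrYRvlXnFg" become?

XQODRYRYLVNXGF

The transformation: swap each adjacent pair of characters (1↔2, 3↔4, ...), then convert every letter to uppercase.
Working it through for "qXdOYrYRvlXnFg": intermediate "XqOdrYRYlvnXgF", final "XQODRYRYLVNXGF".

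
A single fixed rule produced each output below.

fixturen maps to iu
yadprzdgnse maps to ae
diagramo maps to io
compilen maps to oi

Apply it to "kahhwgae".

ae

Each output is the input with this applied: keep one character in every 3, starting at position 2 (positions 2nd, 5th, 8th, ...), then keep only the vowels.
"kahhwgae" → "awe" → "ae".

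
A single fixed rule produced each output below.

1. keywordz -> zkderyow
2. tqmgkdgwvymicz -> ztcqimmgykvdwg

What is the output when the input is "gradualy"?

yglraaud

Looking at the pairs, the operation is to take characters alternately from the front and the back (1st, last, 2nd, 2nd-last, ...), then swap each adjacent pair of characters (1↔2, 3↔4, ...).
For "gradualy", step one produces "gyrlaadu"; step two turns that into "yglraaud".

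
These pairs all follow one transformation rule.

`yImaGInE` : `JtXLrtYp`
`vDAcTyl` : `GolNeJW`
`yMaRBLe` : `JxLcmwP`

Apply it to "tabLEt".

ELMwpE

The pattern: shift every letter 11 places forward in the alphabet (wrapping around), then flip the case of every letter.
Doing the same to "tabLEt": "ELMwpE".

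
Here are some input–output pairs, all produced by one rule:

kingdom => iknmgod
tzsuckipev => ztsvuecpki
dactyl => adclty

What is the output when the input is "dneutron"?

ndenuotr

Rule — move the first character to the end, then take characters alternately from the front and the back (1st, last, 2nd, 2nd-last, ...).
"dneutron" → "ndenuotr".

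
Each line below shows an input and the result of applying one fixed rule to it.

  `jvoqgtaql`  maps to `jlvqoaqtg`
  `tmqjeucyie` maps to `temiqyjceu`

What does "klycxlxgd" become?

Rule — take characters alternately from the front and the back (1st, last, 2nd, 2nd-last, ...).
For "klycxlxgd" the result is "kdlgyxclx".

kdlgyxclx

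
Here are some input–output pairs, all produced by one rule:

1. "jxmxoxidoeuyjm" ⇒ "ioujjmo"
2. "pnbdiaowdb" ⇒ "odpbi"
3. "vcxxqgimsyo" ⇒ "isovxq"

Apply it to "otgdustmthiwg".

The pattern: keep every other character starting from the first (positions 1st, 3rd, 5th, ...), then move the first 3 characters to the end (rotate left by 3).
For "otgdustmthiwg", step one produces "oguttig"; step two turns that into "ttigogu".

ttigogu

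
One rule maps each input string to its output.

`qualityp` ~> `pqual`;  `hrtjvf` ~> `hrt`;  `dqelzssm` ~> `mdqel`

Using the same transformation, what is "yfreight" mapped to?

Looking at the pairs, the operation is to swap the front and back halves of the string, then delete the first 3 characters.
For "yfreight", step one produces "ightyfre"; step two turns that into "tyfre".

tyfre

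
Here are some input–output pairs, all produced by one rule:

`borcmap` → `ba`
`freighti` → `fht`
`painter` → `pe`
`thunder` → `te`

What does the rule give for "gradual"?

In each case the input is transformed by: swap each adjacent pair of characters (1↔2, 3↔4, ...), then keep one character in every 3, starting at position 2 (positions 2nd, 5th, 8th, ...).
Working it through for "gradual": intermediate "rgdaaul", final "ga".

ga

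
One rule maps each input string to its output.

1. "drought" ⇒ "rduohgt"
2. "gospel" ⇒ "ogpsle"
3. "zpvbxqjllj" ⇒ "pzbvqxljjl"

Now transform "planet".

In each case the input is transformed by: swap each adjacent pair of characters (1↔2, 3↔4, ...).
Applying that to "planet" gives "lpnate".

lpnate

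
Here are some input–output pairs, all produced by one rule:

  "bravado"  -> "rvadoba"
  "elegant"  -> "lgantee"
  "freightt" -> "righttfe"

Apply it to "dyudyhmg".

In each case the input is transformed by: move the first 2 characters to the end (rotate left by 2), then swap the first and last characters.
On "dyudyhmg": the first step gives "udyhmgdy", and the second then gives "ydyhmgdu".

ydyhmgdu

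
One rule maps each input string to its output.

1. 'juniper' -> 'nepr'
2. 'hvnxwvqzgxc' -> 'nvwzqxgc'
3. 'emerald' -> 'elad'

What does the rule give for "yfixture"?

In each case the input is transformed by: swap each adjacent pair of characters (1↔2, 3↔4, ...), then delete the first 3 characters.
For "yfixture", step one produces "fyxiuter"; step two turns that into "iuter".
(Check on "hvnxwvqzgxc": → "vhxnvwzqxgc" → "nvwzqxgc" ✓)

iuter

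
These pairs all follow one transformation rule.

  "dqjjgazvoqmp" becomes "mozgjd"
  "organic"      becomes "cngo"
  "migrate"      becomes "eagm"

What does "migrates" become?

The rule is to keep every other character starting from the first (positions 1st, 3rd, 5th, ...), then reverse the string.
Applying both steps to "migrates": "mgae", then "eagm".
(Check on "migrate": → "mgae" → "eagm" ✓)

eagm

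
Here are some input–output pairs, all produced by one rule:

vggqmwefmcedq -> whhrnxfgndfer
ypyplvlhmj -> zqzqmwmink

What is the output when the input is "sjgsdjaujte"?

tkhtekbvkuf

What's happening: shift every letter 1 place forward in the alphabet (wrapping around).
Applying that to "sjgsdjaujte" gives "tkhtekbvkuf".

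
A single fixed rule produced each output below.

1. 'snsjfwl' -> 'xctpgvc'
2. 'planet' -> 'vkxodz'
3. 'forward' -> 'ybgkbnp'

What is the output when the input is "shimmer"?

rswwobc

In each case the input is transformed by: shift every letter 10 places forward in the alphabet (wrapping around), then move the first character to the end.
Starting from "shimmer": after the first operation, "crswwob"; after the second, "rswwobc".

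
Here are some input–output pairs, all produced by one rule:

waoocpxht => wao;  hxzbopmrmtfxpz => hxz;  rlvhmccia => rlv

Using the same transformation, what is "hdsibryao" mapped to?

The transformation: keep only the first 3 characters.
Applying that to "hdsibryao" gives "hds".

hds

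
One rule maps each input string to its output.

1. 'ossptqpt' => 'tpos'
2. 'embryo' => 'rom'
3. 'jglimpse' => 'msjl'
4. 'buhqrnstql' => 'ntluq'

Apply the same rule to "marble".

In each case the input is transformed by: swap the front and back halves of the string, then keep every other character starting from the first (positions 1st, 3rd, 5th, ...).
On "marble": the first step gives "blemar", and the second then gives "bea".

bea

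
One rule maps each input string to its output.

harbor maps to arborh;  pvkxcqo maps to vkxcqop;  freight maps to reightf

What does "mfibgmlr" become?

Looking at the pairs, the operation is to move the first character to the end.
Doing the same to "mfibgmlr": "fibgmlrm".

fibgmlrm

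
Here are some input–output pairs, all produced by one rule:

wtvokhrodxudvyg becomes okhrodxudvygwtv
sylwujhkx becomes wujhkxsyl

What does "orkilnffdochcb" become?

Looking at the pairs, the operation is to move the first 3 characters to the end (rotate left by 3).
Applying that to "orkilnffdochcb" gives "ilnffdochcbork".

ilnffdochcbork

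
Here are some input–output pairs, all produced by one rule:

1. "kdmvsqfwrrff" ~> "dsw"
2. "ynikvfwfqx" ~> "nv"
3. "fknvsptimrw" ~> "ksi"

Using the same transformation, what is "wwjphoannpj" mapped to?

whn

Looking at the pairs, the operation is to delete the last 3 characters, then keep one character in every 3, starting at position 2 (positions 2nd, 5th, 8th, ...).
"wwjphoannpj" → "wwjphoan" → "whn".
(Check on "fknvsptimrw": → "fknvspti" → "ksi" ✓)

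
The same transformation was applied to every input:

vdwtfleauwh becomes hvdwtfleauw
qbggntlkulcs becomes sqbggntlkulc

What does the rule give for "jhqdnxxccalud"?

In each case the input is transformed by: move the last character to the front.
Applying that to "jhqdnxxccalud" gives "djhqdnxxccalu".

djhqdnxxccalu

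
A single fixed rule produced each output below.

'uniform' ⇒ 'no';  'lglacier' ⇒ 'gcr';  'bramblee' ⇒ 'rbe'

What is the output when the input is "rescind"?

Rule — keep one character in every 3, starting at position 2 (positions 2nd, 5th, 8th, ...).
So "rescind" becomes "ei".

ei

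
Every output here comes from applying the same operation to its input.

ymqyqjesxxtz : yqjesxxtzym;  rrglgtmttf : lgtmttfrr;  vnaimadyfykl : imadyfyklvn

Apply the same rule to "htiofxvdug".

In each case the input is transformed by: move the first 3 characters to the end (rotate left by 3), then delete the last character.
Working it through for "htiofxvdug": intermediate "ofxvdughti", final "ofxvdught".

ofxvdught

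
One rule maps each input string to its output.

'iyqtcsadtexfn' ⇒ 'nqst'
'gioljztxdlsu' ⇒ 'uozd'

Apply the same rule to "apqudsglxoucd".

The transformation: move the last 2 characters to the front (rotate right by 2), then keep one character in every 3, starting at position 2 (positions 2nd, 5th, 8th, ...).
Working it through for "apqudsglxoucd": intermediate "cdapqudsglxou", final "dqsx".
(Check on "iyqtcsadtexfn": → "fniyqtcsadtex" → "nqst" ✓)

dqsx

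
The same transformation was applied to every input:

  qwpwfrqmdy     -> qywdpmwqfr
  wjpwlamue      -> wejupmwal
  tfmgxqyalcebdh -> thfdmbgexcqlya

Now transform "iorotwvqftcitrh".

ihorrtoitcwtvfq

The pattern: take characters alternately from the front and the back (1st, last, 2nd, 2nd-last, ...).
"iorotwvqftcitrh" → "ihorrtoitcwtvfq".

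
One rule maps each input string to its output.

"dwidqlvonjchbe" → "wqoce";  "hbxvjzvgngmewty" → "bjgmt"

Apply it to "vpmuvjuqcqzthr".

pvqzr

What's happening: keep one character in every 3, starting at position 2 (positions 2nd, 5th, 8th, ...).
So "vpmuvjuqcqzthr" becomes "pvqzr".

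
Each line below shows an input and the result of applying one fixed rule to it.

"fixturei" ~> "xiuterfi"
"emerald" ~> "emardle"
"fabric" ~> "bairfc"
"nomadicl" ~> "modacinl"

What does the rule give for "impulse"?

Looking at the pairs, the operation is to move the first character to the end, then swap each adjacent pair of characters (1↔2, 3↔4, ...).
Working it through for "impulse": intermediate "mpulsei", final "pmluesi".

pmluesi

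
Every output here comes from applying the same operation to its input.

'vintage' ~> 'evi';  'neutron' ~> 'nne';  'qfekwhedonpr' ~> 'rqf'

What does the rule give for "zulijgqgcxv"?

vzu

The transformation: move the last character to the front, then keep only the first 3 characters.
For "zulijgqgcxv", step one produces "vzulijgqgcx"; step two turns that into "vzu".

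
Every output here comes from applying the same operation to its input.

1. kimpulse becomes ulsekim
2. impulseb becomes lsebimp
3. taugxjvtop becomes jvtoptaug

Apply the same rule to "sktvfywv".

Rule — swap the front and back halves of the string, then delete the last character.
"sktvfywv" → "fywvsktv" → "fywvskt".

fywvskt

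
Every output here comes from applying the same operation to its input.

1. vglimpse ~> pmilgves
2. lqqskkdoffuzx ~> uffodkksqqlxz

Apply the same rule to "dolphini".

The transformation: move the last 2 characters to the front (rotate right by 2), then reverse the string.
On "dolphini": the first step gives "nidolphi", and the second then gives "ihplodin".
(Check on "lqqskkdoffuzx": → "zxlqqskkdoffu" → "uffodkksqqlxz" ✓)

ihplodin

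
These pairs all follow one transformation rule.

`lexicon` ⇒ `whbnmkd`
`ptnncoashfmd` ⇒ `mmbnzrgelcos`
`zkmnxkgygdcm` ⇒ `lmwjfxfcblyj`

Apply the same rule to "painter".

The transformation: shift every letter 1 place backward in the alphabet (wrapping around), then move the first 2 characters to the end (rotate left by 2).
Doing the same to "painter": "hmsdqoz".

hmsdqoz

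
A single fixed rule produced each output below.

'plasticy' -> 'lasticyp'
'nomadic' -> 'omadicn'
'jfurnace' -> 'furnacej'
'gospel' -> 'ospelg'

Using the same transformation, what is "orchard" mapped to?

What's happening: move the first character to the end.
For "orchard" the result is "rchardo".

rchardo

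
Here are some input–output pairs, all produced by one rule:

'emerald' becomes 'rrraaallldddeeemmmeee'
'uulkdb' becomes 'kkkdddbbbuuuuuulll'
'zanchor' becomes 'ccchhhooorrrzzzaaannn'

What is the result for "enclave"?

lllaaavvveeeeeennnccc

Rule — move the first 3 characters to the end (rotate left by 3), then repeat every character 3 times.
Doing the same to "enclave": "lllaaavvveeeeeennnccc".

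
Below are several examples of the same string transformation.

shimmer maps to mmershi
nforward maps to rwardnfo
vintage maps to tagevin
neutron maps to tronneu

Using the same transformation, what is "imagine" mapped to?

gineima

Each output is the input with this applied: move the first 3 characters to the end (rotate left by 3).
Applying that to "imagine" gives "gineima".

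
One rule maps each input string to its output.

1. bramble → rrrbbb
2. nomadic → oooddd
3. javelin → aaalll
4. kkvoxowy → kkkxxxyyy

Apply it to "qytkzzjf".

The pattern: keep one character in every 3, starting at position 2 (positions 2nd, 5th, 8th, ...), then repeat every character 3 times.
Doing the same to "qytkzzjf": "yyyzzzfff".

yyyzzzfff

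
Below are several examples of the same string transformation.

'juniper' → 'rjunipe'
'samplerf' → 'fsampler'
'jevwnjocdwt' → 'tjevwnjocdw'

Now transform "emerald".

demeral

In each case the input is transformed by: move the last character to the front.
Doing the same to "emerald": "demeral".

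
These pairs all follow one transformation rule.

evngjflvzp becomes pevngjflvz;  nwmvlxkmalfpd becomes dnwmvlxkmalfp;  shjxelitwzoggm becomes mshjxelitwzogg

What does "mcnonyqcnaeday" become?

Rule — move the last character to the front.
Doing the same to "mcnonyqcnaeday": "ymcnonyqcnaeda".

ymcnonyqcnaeda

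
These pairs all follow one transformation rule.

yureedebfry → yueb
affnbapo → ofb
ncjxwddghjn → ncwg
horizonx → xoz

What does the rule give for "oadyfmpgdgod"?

The transformation: keep one character in every 3, starting at position 2 (positions 2nd, 5th, 8th, ...), then move the last character to the front.
Doing the same to "oadyfmpgdgod": "oafg".

oafg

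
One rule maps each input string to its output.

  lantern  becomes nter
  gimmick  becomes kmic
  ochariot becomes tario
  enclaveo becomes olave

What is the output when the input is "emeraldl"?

lrald

What's happening: delete the first 3 characters, then move the last character to the front.
Starting from "emeraldl": after the first operation, "raldl"; after the second, "lrald".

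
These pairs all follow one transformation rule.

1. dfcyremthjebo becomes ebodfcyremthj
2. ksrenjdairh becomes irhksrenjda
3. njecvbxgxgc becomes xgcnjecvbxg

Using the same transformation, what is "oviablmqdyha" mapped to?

yhaoviablmqd

In each case the input is transformed by: move the last 3 characters to the front (rotate right by 3).
Applying that to "oviablmqdyha" gives "yhaoviablmqd".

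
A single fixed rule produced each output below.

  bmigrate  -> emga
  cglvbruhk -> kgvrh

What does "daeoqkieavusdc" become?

caokevs

The pattern: move the last character to the front, then keep every other character starting from the first (positions 1st, 3rd, 5th, ...).
For "daeoqkieavusdc", step one produces "cdaeoqkieavusd"; step two turns that into "caokevs".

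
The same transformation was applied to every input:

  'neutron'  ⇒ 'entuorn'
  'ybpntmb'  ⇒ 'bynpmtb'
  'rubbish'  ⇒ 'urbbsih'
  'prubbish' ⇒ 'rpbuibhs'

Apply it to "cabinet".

Each output is the input with this applied: swap each adjacent pair of characters (1↔2, 3↔4, ...).
So "cabinet" becomes "acibent".

acibent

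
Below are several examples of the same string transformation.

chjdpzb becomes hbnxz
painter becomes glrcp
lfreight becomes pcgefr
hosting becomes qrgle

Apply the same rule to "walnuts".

jlsrq

The transformation: delete the first 2 characters, then shift every letter 2 places backward in the alphabet (wrapping around).
On "walnuts": the first step gives "lnuts", and the second then gives "jlsrq".
(Check on "chjdpzb": → "jdpzb" → "hbnxz" ✓)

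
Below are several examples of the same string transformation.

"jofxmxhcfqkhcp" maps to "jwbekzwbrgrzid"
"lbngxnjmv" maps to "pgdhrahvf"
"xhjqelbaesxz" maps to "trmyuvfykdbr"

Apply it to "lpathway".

Looking at the pairs, the operation is to shift every letter 6 places backward in the alphabet (wrapping around), then reverse the string.
Working it through for "lpathway": intermediate "fjunbqus", final "suqbnujf".

suqbnujf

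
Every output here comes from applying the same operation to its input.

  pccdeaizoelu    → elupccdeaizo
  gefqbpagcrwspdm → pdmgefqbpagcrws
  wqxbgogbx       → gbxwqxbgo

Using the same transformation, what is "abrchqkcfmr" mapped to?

fmrabrchqkc

In each case the input is transformed by: move the last 3 characters to the front (rotate right by 3).
On "abrchqkcfmr" that produces "fmrabrchqkc".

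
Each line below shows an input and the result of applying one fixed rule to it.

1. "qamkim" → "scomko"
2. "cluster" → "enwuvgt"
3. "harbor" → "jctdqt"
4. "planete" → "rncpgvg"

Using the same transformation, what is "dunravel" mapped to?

The rule is to shift every letter 2 places forward in the alphabet (wrapping around).
So "dunravel" becomes "fwptcxgn".

fwptcxgn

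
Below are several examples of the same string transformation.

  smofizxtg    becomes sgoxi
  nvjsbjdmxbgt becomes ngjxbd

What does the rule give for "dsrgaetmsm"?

What's happening: keep every other character starting from the first (positions 1st, 3rd, 5th, ...), then take characters alternately from the front and the back (1st, last, 2nd, 2nd-last, ...).
Working it through for "dsrgaetmsm": intermediate "drats", final "dsrta".

dsrta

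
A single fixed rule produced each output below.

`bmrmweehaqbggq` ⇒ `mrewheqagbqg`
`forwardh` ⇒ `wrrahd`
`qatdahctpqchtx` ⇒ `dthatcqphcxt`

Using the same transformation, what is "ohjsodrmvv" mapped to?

Rule — swap each adjacent pair of characters (1↔2, 3↔4, ...), then delete the first 2 characters.
For "ohjsodrmvv" the result is "sjdomrvv".
(Check on "qatdahctpqchtx": → "aqdthatcqphcxt" → "dthatcqphcxt" ✓)

sjdomrvv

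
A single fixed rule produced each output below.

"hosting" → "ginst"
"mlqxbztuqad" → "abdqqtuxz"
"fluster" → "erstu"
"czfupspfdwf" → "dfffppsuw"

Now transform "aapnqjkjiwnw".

The pattern: delete the first 2 characters, then sort the characters into alphabetical order.
For "aapnqjkjiwnw", step one produces "pnqjkjiwnw"; step two turns that into "ijjknnpqww".

ijjknnpqww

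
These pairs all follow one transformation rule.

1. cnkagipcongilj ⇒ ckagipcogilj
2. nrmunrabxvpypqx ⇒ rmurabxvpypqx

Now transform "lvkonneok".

lvkoeok

Looking at the pairs, the operation is to remove every "n".
So "lvkonneok" becomes "lvkoeok".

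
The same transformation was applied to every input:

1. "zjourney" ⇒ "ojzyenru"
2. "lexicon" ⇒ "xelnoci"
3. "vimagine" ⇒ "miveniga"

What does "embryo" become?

The pattern: reverse the string, then move the last 3 characters to the front (rotate right by 3).
Applying that to "embryo" gives "bmeoyr".
(Check on "lexicon": → "nocixel" → "xelnoci" ✓)

bmeoyr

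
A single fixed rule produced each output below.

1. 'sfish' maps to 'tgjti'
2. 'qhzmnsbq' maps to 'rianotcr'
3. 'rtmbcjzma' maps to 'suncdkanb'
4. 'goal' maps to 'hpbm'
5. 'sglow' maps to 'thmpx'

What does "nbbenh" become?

The transformation: shift every letter 1 place forward in the alphabet (wrapping around).
Applying that to "nbbenh" gives "occfoi".

occfoi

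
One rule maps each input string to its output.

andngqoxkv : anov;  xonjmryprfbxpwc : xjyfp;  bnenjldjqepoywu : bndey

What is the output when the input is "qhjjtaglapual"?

qjgpl

The transformation: keep one character in every 3, starting at position 1 (positions 1st, 4th, 7th, ...).
On "qhjjtaglapual" that produces "qjgpl".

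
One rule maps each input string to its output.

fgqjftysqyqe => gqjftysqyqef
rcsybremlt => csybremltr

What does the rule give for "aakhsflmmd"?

akhsflmmda

The rule is to move the first character to the end.
"aakhsflmmd" → "akhsflmmda".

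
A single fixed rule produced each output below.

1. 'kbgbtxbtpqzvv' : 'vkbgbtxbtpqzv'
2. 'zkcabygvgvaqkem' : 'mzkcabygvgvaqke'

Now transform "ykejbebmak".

The pattern: move the last character to the front.
Doing the same to "ykejbebmak": "kykejbebma".

kykejbebma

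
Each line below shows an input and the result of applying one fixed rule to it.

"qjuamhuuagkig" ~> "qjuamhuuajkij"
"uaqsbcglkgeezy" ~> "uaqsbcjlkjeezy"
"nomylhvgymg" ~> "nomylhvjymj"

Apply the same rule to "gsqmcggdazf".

What's happening: replace every "g" with "j".
Doing the same to "gsqmcggdazf": "jsqmcjjdazf".

jsqmcjjdazf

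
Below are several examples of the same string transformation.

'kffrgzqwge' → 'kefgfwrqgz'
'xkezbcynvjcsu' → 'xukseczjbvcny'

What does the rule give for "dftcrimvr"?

drfvtmcir

Each output is the input with this applied: take characters alternately from the front and the back (1st, last, 2nd, 2nd-last, ...).
Doing the same to "dftcrimvr": "drfvtmcir".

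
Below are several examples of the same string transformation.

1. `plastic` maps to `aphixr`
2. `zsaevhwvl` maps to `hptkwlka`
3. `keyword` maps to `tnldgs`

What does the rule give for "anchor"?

crwdg

The pattern: shift every letter 11 places backward in the alphabet (wrapping around), then delete the first character.
For "anchor", step one produces "pcrwdg"; step two turns that into "crwdg".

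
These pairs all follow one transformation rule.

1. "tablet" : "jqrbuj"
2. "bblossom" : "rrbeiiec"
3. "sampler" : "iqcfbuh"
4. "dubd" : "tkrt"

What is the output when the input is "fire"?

Looking at the pairs, the operation is to shift every letter 10 places backward in the alphabet (wrapping around).
"fire" → "vyhu".

vyhu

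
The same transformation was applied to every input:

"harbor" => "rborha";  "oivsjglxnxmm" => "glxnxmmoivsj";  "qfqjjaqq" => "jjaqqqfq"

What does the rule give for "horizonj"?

izonjhor

The transformation: move the last character to the front, then swap the front and back halves of the string.
On "horizonj": the first step gives "jhorizon", and the second then gives "izonjhor".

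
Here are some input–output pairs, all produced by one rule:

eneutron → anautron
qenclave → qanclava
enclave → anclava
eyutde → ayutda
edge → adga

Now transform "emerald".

The transformation: replace every "e" with "a".
On "emerald" that produces "amarald".

amarald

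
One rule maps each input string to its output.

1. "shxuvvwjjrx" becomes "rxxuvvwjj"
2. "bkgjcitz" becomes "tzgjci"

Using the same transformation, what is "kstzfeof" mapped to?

oftzfe

The rule is to delete the first 2 characters, then move the last 2 characters to the front (rotate right by 2).
Starting from "kstzfeof": after the first operation, "tzfeof"; after the second, "oftzfe".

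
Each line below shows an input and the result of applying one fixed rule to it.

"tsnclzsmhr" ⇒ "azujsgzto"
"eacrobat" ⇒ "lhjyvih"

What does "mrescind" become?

tylzjpu

In each case the input is transformed by: shift every letter 7 places forward in the alphabet (wrapping around), then delete the last character.
Starting from "mrescind": after the first operation, "tylzjpuk"; after the second, "tylzjpu".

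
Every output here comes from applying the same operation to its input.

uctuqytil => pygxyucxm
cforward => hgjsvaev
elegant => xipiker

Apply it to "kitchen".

romxgli

Each output is the input with this applied: move the last character to the front, then shift every letter 4 places forward in the alphabet (wrapping around).
For "kitchen" the result is "romxgli".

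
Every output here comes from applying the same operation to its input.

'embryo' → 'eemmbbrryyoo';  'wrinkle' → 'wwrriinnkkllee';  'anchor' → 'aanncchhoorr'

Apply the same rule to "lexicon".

lleexxiiccoonn

What's happening: double every character.
So "lexicon" becomes "lleexxiiccoonn".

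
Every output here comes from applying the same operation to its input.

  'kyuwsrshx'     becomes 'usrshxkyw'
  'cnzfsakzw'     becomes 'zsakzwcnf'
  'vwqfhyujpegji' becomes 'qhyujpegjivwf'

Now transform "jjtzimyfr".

timyfrjjz

Each output is the input with this applied: move the first 3 characters to the end (rotate left by 3), then swap the first and last characters.
Applying that to "jjtzimyfr" gives "timyfrjjz".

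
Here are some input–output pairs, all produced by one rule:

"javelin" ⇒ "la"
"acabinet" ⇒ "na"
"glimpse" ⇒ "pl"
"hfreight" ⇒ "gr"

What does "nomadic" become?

Rule — reverse the string, then keep one character in every 3, starting at position 3 (positions 3rd, 6th, 9th, ...).
For "nomadic", step one produces "cidamon"; step two turns that into "do".
(Check on "acabinet": → "tenibaca" → "na" ✓)

do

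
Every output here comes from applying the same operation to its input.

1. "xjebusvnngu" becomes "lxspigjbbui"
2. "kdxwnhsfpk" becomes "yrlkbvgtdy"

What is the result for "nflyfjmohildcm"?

Looking at the pairs, the operation is to shift every letter 12 places backward in the alphabet (wrapping around).
So "nflyfjmohildcm" becomes "btzmtxacvwzrqa".

btzmtxacvwzrqa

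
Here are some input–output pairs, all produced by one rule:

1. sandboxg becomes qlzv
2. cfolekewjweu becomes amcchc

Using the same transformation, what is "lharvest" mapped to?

In each case the input is transformed by: keep every other character starting from the first (positions 1st, 3rd, 5th, ...), then shift every letter 2 places backward in the alphabet (wrapping around).
Starting from "lharvest": after the first operation, "lavs"; after the second, "jytq".

jytq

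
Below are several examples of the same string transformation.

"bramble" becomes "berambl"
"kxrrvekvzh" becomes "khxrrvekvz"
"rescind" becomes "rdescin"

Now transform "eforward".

edforwar

What's happening: swap the first and last characters, then move the last character to the front.
Starting from "eforward": after the first operation, "dforware"; after the second, "edforwar".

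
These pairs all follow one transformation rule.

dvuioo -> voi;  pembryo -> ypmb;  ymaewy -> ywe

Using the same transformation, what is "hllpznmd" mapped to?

znlh

The pattern: sort the characters into reverse alphabetical order, then keep every other character starting from the first (positions 1st, 3rd, 5th, ...).
"hllpznmd" → "zpnmllhd" → "znlh".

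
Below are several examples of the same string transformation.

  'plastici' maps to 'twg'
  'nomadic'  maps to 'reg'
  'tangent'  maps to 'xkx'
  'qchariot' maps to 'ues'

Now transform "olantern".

srv

The rule is to shift every letter 4 places forward in the alphabet (wrapping around), then keep one character in every 3, starting at position 1 (positions 1st, 4th, 7th, ...).
So "olantern" becomes "srv".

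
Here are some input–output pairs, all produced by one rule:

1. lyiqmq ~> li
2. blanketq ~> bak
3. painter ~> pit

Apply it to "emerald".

The rule is to keep every other character starting from the first (positions 1st, 3rd, 5th, ...), then delete the last character.
"emerald" → "eead" → "eea".

eea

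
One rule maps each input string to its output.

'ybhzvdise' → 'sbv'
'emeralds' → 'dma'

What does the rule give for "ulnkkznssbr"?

Rule — move the last 3 characters to the front (rotate right by 3), then keep one character in every 3, starting at position 2 (positions 2nd, 5th, 8th, ...).
Starting from "ulnkkznssbr": after the first operation, "sbrulnkkzns"; after the second, "blks".

blks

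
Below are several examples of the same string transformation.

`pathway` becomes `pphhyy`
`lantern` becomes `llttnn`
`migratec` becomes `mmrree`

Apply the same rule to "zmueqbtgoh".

Each output is the input with this applied: keep one character in every 3, starting at position 1 (positions 1st, 4th, 7th, ...), then double every character.
"zmueqbtgoh" → "zzeetthh".

zzeetthh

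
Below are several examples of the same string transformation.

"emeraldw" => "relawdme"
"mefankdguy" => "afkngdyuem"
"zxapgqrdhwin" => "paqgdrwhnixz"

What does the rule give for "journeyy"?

ruenyyoj

The pattern: move the first 2 characters to the end (rotate left by 2), then swap each adjacent pair of characters (1↔2, 3↔4, ...).
For "journeyy", step one produces "urneyyjo"; step two turns that into "ruenyyoj".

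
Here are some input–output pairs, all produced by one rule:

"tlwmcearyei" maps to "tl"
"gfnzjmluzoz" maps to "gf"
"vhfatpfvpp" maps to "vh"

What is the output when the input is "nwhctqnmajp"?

nw

The transformation: keep only the first 2 characters.
"nwhctqnmajp" → "nw".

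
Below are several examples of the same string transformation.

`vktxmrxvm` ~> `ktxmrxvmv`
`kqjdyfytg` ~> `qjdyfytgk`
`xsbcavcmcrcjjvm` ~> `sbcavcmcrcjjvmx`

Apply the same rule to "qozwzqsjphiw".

ozwzqsjphiwq

In each case the input is transformed by: move the first character to the end.
Applying that to "qozwzqsjphiw" gives "ozwzqsjphiwq".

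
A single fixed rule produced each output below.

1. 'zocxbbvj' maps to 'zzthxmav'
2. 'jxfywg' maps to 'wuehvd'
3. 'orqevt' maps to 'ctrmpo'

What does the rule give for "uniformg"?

mpkeslgd

The transformation: swap the front and back halves of the string, then shift every letter 2 places backward in the alphabet (wrapping around).
Applying both steps to "uniformg": "ormgunif", then "mpkeslgd".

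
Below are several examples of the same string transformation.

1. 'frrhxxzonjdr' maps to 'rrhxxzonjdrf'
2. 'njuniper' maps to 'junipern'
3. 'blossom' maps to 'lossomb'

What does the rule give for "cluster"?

What's happening: move the first character to the end.
So "cluster" becomes "lusterc".

lusterc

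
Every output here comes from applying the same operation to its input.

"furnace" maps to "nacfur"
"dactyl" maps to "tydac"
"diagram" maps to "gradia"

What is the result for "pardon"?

dopar

In each case the input is transformed by: delete the last character, then move the first 3 characters to the end (rotate left by 3).
For "pardon", step one produces "pardo"; step two turns that into "dopar".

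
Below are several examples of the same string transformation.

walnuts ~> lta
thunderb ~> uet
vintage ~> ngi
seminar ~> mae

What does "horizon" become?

Rule — move the first 2 characters to the end (rotate left by 2), then keep one character in every 3, starting at position 1 (positions 1st, 4th, 7th, ...).
Working it through for "horizon": intermediate "rizonho", final "roo".

roo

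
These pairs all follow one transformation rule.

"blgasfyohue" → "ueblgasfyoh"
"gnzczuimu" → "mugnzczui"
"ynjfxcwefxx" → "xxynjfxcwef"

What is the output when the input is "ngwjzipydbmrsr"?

srngwjzipydbmr

The transformation: move the last 2 characters to the front (rotate right by 2).
Doing the same to "ngwjzipydbmrsr": "srngwjzipydbmr".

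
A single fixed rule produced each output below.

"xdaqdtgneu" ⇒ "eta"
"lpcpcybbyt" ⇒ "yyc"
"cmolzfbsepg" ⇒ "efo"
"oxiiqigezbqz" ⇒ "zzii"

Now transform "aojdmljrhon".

hlj

The rule is to keep one character in every 3, starting at position 3 (positions 3rd, 6th, 9th, ...), then reverse the string.
Applying that to "aojdmljrhon" gives "hlj".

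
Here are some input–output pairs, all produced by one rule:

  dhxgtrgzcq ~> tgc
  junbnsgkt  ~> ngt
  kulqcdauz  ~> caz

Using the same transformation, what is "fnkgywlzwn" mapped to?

ylw

In each case the input is transformed by: keep every other character starting from the first (positions 1st, 3rd, 5th, ...), then keep only the last 3 characters.
For "fnkgywlzwn", step one produces "fkylw"; step two turns that into "ylw".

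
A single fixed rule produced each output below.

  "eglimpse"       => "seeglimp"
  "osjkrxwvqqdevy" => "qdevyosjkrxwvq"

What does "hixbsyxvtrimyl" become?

The transformation: swap the front and back halves of the string, then move the first 2 characters to the end (rotate left by 2).
Starting from "hixbsyxvtrimyl": after the first operation, "vtrimylhixbsyx"; after the second, "rimylhixbsyxvt".

rimylhixbsyxvt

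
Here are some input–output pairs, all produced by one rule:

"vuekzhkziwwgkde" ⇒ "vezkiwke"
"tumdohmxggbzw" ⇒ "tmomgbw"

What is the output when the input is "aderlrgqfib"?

In each case the input is transformed by: keep every other character starting from the first (positions 1st, 3rd, 5th, ...).
For "aderlrgqfib" the result is "aelgfb".

aelgfb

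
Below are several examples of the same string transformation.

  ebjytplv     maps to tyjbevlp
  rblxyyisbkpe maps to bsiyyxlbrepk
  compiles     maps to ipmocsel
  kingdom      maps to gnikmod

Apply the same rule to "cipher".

The pattern: reverse the string, then move the first 3 characters to the end (rotate left by 3).
Applying both steps to "cipher": "rehpic", then "picreh".

picreh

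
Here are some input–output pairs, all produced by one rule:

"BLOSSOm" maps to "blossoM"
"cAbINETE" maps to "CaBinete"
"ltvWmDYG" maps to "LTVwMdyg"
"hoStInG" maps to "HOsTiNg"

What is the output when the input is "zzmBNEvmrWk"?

The pattern: flip the case of every letter.
Doing the same to "zzmBNEvmrWk": "ZZMbneVMRwK".

ZZMbneVMRwK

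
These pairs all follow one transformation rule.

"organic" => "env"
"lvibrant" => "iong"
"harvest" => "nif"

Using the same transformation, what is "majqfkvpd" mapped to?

ndxc

Each output is the input with this applied: shift every letter 13 places forward in the alphabet (wrapping around) — i.e. ROT13, then keep every other character starting from the second (positions 2nd, 4th, 6th, ...).
On "majqfkvpd" that produces "ndxc".
(Check on "lvibrant": → "yivoenag" → "iong" ✓)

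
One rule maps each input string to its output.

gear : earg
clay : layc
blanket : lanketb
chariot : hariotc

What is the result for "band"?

Looking at the pairs, the operation is to move the first character to the end.
"band" → "andb".

andb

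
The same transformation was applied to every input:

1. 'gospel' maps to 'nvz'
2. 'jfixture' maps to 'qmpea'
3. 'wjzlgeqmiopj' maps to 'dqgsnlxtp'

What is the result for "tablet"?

The transformation: delete the last 3 characters, then shift every letter 7 places forward in the alphabet (wrapping around).
On "tablet": the first step gives "tab", and the second then gives "ahi".

ahi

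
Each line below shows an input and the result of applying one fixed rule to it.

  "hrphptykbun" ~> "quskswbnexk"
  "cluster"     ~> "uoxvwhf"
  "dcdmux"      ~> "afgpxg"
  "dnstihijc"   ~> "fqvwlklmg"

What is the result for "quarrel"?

oxduuht

What's happening: swap the first and last characters, then shift every letter 3 places forward in the alphabet (wrapping around).
On "quarrel": the first step gives "luarreq", and the second then gives "oxduuht".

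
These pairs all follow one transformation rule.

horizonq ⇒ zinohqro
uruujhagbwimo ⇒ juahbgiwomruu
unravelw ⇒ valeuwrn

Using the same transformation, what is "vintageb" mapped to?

Rule — move the first 3 characters to the end (rotate left by 3), then swap each adjacent pair of characters (1↔2, 3↔4, ...).
Applying both steps to "vintageb": "tagebvin", then "ategvbni".
(Check on "horizonq": → "izonqhor" → "zinohqro" ✓)

ategvbni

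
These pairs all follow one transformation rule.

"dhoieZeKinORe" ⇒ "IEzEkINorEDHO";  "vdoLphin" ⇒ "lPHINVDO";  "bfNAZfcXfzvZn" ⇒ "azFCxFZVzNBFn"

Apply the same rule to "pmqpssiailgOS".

Looking at the pairs, the operation is to flip the case of every letter, then move the first 3 characters to the end (rotate left by 3).
Applying both steps to "pmqpssiailgOS": "PMQPSSIAILGos", then "PSSIAILGosPMQ".

PSSIAILGosPMQ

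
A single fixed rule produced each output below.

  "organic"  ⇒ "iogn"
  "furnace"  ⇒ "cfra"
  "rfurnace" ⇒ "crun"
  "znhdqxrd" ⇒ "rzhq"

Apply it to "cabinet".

What's happening: move the last 2 characters to the front (rotate right by 2), then keep every other character starting from the first (positions 1st, 3rd, 5th, ...).
Applying that to "cabinet" gives "ecbn".

ecbn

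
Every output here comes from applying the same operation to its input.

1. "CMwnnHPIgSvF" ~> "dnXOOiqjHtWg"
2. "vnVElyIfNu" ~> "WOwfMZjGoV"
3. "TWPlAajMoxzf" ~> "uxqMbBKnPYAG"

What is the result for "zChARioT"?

AdIbsJPu

The rule is to shift every letter 1 place forward in the alphabet (wrapping around), then flip the case of every letter.
Applying both steps to "zChARioT": "aDiBSjpU", then "AdIbsJPu".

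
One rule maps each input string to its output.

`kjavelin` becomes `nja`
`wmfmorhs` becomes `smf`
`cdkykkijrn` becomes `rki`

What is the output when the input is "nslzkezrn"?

Rule — sort the characters into reverse alphabetical order, then keep one character in every 3, starting at position 2 (positions 2nd, 5th, 8th, ...).
Applying both steps to "nslzkezrn": "zzsrnnlke", then "znk".

znk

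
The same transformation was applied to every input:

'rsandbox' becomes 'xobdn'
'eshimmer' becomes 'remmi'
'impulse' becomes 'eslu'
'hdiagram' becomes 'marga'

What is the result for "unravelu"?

uleva

The rule is to reverse the string, then delete the last 3 characters.
On "unravelu" that produces "uleva".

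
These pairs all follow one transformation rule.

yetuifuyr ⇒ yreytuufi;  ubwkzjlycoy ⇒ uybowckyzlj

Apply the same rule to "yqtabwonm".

ymqntoawb

Looking at the pairs, the operation is to take characters alternately from the front and the back (1st, last, 2nd, 2nd-last, ...).
So "yqtabwonm" becomes "ymqntoawb".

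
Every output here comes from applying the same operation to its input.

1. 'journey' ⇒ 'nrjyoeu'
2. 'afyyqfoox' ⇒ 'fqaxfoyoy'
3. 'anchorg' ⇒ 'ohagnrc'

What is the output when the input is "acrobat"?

The rule is to take characters alternately from the front and the back (1st, last, 2nd, 2nd-last, ...), then move the last 2 characters to the front (rotate right by 2).
Working it through for "acrobat": intermediate "atcarbo", final "boatcar".

boatcar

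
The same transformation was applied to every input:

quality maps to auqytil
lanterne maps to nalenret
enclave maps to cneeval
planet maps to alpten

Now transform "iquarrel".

uqilerra

In each case the input is transformed by: move the first 3 characters to the end (rotate left by 3), then reverse the string.
Applying both steps to "iquarrel": "arreliqu", then "uqilerra".
(Check on "planet": → "netpla" → "alpten" ✓)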